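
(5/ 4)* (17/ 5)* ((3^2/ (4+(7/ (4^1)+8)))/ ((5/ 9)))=1377/ 275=5.01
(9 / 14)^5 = 59049 / 537824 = 0.11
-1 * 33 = -33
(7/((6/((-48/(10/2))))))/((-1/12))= 672/5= 134.40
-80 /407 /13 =-0.02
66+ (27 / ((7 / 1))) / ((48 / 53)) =7869 / 112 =70.26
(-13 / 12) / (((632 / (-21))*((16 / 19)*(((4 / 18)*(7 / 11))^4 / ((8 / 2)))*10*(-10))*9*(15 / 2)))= -878767461 / 13873664000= -0.06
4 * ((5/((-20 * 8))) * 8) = -1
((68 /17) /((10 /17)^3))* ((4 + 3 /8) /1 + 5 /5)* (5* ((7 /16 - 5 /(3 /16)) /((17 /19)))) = -297266267 /19200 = -15482.62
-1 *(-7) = 7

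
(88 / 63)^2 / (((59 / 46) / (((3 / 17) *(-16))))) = -5699584 / 1326969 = -4.30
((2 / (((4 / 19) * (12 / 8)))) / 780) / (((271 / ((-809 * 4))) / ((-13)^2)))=-199823 / 12195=-16.39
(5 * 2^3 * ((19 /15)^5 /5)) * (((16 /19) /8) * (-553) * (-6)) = 2306160416 /253125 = 9110.76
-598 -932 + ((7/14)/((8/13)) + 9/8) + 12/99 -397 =-1016369/528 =-1924.94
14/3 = 4.67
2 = 2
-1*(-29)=29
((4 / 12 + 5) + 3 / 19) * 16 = 5008 / 57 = 87.86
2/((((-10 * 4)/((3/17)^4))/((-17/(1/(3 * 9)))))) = 2187/98260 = 0.02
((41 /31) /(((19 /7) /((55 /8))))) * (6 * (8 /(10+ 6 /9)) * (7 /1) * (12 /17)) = 2983365 /40052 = 74.49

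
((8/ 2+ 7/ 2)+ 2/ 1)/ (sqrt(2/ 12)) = 23.27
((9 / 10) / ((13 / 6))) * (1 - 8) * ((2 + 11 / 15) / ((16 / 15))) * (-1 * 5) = 7749 / 208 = 37.25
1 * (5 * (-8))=-40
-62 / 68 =-31 / 34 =-0.91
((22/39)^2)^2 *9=234256/257049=0.91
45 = 45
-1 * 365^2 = -133225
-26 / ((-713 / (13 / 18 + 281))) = 65923 / 6417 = 10.27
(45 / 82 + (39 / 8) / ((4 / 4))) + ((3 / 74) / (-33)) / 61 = 44167069 / 8143256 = 5.42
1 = 1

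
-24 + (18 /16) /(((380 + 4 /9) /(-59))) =-662187 /27392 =-24.17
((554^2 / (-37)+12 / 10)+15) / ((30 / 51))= -26036911 / 1850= -14074.01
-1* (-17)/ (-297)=-17/ 297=-0.06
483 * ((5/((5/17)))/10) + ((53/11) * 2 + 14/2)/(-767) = 69274377/84370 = 821.08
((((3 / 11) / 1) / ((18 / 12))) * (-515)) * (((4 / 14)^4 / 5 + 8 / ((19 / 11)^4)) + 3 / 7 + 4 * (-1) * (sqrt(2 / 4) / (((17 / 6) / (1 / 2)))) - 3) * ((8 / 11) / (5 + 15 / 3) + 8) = 548784 * sqrt(2) / 2057 + 239160295311216 / 189304936205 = 1640.66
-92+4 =-88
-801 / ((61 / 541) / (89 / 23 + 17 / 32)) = -1403591499 / 44896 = -31263.17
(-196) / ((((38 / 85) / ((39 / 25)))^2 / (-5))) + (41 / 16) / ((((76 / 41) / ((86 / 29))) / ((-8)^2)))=638361319 / 52345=12195.27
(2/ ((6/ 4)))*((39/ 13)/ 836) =0.00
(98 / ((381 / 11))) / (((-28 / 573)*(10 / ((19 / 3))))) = -279433 / 7620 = -36.67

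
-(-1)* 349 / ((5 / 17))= 5933 / 5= 1186.60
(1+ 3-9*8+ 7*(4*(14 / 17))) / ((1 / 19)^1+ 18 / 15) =-72580 / 2023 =-35.88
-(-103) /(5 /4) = 412 /5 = 82.40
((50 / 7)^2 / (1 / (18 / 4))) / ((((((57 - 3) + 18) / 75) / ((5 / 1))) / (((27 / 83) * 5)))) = 1944.96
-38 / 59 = -0.64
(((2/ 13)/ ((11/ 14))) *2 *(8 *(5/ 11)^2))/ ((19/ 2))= 22400/ 328757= 0.07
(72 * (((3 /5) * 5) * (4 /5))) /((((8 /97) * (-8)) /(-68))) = 89046 /5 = 17809.20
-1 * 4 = -4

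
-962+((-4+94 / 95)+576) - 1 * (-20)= -35056 / 95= -369.01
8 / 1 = 8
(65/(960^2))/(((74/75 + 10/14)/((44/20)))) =1001/10973184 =0.00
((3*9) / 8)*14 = 189 / 4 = 47.25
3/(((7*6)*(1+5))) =1/84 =0.01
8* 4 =32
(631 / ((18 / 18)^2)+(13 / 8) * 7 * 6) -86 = 2453 / 4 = 613.25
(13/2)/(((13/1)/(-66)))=-33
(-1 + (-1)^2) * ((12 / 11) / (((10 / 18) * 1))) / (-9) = 0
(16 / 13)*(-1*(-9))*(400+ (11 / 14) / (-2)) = 402804 / 91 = 4426.42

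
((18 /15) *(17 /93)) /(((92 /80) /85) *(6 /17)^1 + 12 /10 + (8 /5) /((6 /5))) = 294780 /3410837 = 0.09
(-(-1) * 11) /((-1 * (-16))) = 11 /16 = 0.69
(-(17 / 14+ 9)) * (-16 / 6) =572 / 21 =27.24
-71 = -71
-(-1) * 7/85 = 7/85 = 0.08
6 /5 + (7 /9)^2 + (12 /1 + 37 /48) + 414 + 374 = 5200691 /6480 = 802.58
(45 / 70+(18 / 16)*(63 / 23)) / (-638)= -0.01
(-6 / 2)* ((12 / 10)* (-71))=1278 / 5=255.60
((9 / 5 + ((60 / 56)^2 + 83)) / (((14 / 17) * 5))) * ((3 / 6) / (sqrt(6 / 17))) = 1431893 * sqrt(102) / 823200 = 17.57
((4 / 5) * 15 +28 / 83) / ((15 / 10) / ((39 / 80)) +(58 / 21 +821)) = 279552 / 18735341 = 0.01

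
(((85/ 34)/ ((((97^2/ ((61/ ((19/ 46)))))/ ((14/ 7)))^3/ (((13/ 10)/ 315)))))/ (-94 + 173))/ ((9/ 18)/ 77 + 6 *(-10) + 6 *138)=12637437736352/ 2402240178028811936185665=0.00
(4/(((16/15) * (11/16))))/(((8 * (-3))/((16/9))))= -40/99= -0.40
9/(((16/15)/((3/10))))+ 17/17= 113/32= 3.53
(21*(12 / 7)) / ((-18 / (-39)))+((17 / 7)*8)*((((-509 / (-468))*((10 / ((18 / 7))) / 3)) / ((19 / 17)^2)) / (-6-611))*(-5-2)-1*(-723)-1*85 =503971397218 / 703626183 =716.25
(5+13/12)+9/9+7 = 169/12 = 14.08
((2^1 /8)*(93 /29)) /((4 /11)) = 1023 /464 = 2.20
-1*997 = -997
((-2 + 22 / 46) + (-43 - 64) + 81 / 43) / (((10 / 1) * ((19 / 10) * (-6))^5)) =21971875 / 396715629582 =0.00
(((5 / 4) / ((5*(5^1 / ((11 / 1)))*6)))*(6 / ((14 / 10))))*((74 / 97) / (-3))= -0.10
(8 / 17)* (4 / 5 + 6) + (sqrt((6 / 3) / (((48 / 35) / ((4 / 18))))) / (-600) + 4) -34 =-134 / 5 -sqrt(105) / 10800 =-26.80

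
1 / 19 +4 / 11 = 87 / 209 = 0.42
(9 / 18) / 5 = 1 / 10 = 0.10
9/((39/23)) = 69/13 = 5.31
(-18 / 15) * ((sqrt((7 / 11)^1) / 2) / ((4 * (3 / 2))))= -sqrt(77) / 110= -0.08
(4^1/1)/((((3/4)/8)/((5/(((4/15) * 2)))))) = 400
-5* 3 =-15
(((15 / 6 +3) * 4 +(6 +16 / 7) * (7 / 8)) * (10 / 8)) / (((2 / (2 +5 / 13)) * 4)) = 1395 / 128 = 10.90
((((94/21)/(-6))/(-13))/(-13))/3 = -0.00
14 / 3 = 4.67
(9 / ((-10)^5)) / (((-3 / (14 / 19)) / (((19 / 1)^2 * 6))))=1197 / 25000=0.05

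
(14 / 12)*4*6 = 28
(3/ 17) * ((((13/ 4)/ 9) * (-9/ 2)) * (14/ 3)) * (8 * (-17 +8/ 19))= 57330/ 323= 177.49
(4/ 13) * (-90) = -360/ 13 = -27.69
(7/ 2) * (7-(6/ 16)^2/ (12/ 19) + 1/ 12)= 36883/ 1536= 24.01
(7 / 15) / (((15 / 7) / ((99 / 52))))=539 / 1300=0.41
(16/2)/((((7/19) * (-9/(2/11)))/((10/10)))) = -304/693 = -0.44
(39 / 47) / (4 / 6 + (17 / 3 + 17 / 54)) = 2106 / 16873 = 0.12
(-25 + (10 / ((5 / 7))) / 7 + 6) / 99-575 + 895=31663 / 99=319.83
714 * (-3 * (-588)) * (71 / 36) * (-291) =-722845746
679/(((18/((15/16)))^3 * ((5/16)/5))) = 84875/55296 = 1.53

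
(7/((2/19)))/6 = 133/12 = 11.08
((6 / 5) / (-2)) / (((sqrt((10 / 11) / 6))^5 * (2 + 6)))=-3267 * sqrt(165) / 5000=-8.39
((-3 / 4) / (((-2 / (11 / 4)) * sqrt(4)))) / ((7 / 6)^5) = 8019 / 33614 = 0.24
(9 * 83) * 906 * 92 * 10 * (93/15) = 3860364528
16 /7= 2.29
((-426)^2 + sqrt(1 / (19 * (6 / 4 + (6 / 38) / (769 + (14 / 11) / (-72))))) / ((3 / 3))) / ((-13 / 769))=-139555044 / 13 - 769 * sqrt(10572735839730) / 225677985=-10735014.46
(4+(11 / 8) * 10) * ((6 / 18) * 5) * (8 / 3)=710 / 9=78.89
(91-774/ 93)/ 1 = 2563/ 31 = 82.68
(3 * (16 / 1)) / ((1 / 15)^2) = 10800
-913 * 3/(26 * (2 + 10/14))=-19173/494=-38.81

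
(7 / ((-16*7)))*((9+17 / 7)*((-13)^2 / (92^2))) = -845 / 59248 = -0.01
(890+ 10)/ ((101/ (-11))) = -98.02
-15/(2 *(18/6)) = -5/2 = -2.50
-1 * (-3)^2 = -9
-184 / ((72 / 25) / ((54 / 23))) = -150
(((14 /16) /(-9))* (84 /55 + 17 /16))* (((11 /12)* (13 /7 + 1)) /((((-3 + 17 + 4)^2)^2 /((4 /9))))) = -2279 /816293376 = -0.00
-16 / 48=-1 / 3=-0.33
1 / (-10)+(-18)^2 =3239 / 10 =323.90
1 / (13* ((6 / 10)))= 5 / 39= 0.13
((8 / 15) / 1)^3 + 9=30887 / 3375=9.15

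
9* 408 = 3672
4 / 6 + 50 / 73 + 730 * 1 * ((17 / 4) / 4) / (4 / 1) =1368367 / 7008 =195.26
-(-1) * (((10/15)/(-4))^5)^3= -1/470184984576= -0.00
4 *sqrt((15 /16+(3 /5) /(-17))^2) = 1227 /340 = 3.61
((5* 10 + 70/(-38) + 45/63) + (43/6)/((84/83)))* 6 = 535811/1596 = 335.72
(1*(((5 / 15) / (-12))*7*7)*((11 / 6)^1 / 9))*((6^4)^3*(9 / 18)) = -301771008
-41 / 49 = -0.84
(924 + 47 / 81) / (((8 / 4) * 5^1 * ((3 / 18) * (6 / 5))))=74891 / 162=462.29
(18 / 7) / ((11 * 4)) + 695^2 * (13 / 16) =483508097 / 1232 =392457.87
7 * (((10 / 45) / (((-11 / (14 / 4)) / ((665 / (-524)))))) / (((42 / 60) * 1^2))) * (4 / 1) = 46550 / 12969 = 3.59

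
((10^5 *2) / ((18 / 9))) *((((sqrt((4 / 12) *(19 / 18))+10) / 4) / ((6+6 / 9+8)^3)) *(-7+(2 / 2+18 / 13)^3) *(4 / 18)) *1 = 3753125 *sqrt(114) / 5848414+337781250 / 2924207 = 122.36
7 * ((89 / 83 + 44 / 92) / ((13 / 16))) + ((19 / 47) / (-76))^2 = 11717267697 / 877132048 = 13.36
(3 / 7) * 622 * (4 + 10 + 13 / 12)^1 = 56291 / 14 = 4020.79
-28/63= -4/9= -0.44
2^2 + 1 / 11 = 45 / 11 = 4.09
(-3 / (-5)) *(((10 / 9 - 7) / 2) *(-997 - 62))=18709 / 10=1870.90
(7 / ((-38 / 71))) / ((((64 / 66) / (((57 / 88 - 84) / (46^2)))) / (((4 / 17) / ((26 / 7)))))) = 76555395 / 2274581504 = 0.03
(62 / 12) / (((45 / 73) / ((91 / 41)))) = 18.60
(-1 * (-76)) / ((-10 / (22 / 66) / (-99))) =1254 / 5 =250.80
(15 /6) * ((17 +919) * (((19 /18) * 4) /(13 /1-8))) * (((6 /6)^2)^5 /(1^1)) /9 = 1976 /9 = 219.56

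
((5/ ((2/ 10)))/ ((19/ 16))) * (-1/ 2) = -200/ 19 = -10.53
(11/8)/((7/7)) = 11/8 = 1.38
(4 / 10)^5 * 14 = 448 / 3125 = 0.14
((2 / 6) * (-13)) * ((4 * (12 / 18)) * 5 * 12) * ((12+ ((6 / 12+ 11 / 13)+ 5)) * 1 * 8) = -101760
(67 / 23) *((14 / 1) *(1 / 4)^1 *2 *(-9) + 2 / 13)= -54739 / 299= -183.07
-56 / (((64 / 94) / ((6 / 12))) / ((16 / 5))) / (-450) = 0.29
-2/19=-0.11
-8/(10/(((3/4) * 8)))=-24/5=-4.80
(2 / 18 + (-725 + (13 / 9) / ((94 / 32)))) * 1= -102140 / 141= -724.40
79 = 79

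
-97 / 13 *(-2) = 194 / 13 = 14.92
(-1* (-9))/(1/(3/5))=27/5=5.40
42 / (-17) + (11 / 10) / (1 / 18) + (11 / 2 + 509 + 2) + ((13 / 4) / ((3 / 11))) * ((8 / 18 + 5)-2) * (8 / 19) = 48062483 / 87210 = 551.11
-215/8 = -26.88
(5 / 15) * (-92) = -92 / 3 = -30.67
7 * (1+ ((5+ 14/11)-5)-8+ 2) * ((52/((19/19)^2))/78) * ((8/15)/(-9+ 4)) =4592/2475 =1.86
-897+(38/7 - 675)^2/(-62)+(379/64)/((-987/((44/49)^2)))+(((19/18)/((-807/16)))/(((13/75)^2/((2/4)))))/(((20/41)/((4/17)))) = -615309950048946961/75700308463052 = -8128.24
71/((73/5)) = 355/73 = 4.86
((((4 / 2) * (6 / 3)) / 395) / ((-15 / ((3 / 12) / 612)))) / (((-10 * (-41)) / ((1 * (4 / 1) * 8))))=-4 / 185837625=-0.00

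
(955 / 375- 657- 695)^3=-1036710271472329 / 421875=-2457387310.16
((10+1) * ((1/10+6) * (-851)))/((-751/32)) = 9136336/3755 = 2433.11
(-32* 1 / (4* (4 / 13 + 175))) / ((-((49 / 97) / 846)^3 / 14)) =114944878851364224 / 38303153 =3000924724.17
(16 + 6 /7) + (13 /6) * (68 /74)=14645 /777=18.85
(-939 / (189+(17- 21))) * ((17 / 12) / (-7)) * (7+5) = 15963 / 1295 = 12.33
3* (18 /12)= 4.50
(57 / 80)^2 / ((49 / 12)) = 9747 / 78400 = 0.12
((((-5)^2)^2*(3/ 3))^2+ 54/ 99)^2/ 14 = 18463186328161/ 1694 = 10899165482.98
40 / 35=8 / 7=1.14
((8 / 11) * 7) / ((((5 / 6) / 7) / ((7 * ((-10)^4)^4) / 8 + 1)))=20580000000000002352 / 55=374181818181818224.58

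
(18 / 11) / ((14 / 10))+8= 706 / 77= 9.17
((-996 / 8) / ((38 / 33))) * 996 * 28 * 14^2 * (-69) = 774775408176 / 19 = 40777653061.89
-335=-335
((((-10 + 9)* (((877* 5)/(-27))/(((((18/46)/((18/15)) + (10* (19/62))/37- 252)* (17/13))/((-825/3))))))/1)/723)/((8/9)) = 413558448875/1957875031908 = 0.21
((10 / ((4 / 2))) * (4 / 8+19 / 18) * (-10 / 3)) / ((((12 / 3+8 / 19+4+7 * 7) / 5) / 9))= -66500 / 3273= -20.32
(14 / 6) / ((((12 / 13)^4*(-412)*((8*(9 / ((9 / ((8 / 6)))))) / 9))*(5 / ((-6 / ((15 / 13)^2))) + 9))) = -4826809 / 5786615808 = -0.00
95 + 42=137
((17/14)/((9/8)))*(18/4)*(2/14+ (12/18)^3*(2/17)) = 1142/1323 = 0.86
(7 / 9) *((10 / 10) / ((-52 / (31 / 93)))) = -7 / 1404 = -0.00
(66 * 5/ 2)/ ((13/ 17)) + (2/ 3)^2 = 25297/ 117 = 216.21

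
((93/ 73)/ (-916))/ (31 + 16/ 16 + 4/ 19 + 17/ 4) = -1767/ 46322807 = -0.00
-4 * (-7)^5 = 67228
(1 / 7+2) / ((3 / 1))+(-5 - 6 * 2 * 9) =-112.29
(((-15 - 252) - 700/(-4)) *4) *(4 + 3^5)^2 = -22451312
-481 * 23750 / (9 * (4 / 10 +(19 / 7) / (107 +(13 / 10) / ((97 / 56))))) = -20894781293750 / 6999309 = -2985263.44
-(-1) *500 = 500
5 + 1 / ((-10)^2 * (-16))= 7999 / 1600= 5.00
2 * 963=1926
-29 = -29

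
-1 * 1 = -1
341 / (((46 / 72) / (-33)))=-17613.39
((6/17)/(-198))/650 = -1/364650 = -0.00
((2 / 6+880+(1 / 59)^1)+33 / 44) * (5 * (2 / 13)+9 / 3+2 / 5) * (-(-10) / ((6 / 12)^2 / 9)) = 1322463.75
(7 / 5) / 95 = 7 / 475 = 0.01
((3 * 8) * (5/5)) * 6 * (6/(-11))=-78.55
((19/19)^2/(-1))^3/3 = -1/3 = -0.33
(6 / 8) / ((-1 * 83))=-3 / 332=-0.01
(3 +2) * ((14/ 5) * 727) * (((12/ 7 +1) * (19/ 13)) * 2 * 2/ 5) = 2099576/ 65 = 32301.17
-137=-137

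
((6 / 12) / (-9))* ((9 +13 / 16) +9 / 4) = -193 / 288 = -0.67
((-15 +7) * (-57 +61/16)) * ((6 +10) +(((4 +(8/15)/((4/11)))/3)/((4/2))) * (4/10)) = 1566691/225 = 6963.07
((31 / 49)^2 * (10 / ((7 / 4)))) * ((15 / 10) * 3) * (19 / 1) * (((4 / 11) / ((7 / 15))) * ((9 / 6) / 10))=29579580 / 1294139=22.86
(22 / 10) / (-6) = -0.37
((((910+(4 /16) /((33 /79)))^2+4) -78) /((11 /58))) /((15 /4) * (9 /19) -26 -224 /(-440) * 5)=-1137146733425 /5638842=-201663.17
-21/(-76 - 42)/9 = 7/354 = 0.02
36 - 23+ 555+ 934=1502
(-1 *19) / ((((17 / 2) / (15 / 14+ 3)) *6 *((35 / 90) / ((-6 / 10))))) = 9747 / 4165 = 2.34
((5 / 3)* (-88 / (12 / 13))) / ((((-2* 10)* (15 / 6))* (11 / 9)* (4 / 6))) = 39 / 10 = 3.90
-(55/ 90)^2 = -121/ 324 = -0.37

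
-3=-3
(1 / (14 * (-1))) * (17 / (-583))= 17 / 8162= 0.00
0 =0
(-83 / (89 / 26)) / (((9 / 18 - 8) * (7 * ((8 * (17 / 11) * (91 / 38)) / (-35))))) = -17347 / 31773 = -0.55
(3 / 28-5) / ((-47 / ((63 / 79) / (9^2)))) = 137 / 133668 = 0.00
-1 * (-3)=3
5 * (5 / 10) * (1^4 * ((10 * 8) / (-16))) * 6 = -75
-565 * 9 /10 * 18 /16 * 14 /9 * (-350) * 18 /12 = 3737475 /8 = 467184.38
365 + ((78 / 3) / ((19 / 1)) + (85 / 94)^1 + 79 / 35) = 23099309 / 62510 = 369.53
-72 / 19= -3.79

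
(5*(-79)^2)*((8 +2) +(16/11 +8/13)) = 53859830/143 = 376642.17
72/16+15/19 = 201/38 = 5.29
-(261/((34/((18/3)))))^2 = -613089/289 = -2121.42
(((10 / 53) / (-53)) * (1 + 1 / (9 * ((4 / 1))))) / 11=-185 / 556182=-0.00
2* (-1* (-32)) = 64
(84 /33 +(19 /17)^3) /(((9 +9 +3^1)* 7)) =0.03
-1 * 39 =-39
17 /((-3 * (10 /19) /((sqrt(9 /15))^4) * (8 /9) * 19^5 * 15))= -153 /1303210000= -0.00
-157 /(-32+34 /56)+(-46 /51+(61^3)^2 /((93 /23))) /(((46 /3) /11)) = 8468558498874559 /926466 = 9140711584.53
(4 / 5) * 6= 24 / 5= 4.80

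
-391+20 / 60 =-1172 / 3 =-390.67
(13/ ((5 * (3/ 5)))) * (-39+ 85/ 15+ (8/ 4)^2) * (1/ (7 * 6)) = -572/ 189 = -3.03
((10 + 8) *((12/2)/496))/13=27/1612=0.02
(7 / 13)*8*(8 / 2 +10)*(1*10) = 7840 / 13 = 603.08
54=54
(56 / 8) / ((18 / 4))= 14 / 9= 1.56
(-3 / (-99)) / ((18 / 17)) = 17 / 594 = 0.03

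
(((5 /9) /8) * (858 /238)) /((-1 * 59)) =-715 /168504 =-0.00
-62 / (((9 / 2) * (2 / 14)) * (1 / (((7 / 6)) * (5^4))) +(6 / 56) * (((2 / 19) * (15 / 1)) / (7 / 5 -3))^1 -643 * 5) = 577220000 / 29932626167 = 0.02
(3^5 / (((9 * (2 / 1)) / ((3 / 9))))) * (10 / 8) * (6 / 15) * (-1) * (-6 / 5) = 27 / 10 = 2.70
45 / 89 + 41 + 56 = 97.51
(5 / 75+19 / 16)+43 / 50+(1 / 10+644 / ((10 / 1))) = 66.61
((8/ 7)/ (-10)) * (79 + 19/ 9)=-584/ 63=-9.27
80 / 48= 1.67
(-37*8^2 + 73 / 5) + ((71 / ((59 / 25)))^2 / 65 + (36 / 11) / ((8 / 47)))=-11549801277 / 4977830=-2320.25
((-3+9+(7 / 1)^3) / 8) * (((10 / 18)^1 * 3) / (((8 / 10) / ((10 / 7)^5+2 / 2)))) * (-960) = -10191410750 / 16807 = -606378.93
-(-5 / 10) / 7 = 1 / 14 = 0.07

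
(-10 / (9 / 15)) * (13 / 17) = -650 / 51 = -12.75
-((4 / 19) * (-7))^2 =-784 / 361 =-2.17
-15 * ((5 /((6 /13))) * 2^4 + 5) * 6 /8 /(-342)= 2675 /456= 5.87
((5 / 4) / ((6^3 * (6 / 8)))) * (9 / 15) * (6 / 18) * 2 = 1 / 324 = 0.00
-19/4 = -4.75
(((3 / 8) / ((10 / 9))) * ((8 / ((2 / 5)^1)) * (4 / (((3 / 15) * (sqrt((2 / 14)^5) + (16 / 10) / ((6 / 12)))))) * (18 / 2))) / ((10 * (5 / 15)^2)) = 163364040 / 478063 - 297675 * sqrt(7) / 956126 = 340.90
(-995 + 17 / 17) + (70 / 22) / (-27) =-295253 / 297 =-994.12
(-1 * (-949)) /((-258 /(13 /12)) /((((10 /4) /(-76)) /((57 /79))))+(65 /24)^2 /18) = 50524456320 /278130273167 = 0.18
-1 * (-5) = 5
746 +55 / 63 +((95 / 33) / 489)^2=1361414673148 / 1822819383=746.87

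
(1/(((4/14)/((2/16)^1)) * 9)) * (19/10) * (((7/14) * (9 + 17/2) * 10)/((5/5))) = 8.08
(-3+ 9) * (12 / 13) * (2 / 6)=24 / 13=1.85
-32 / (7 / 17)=-544 / 7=-77.71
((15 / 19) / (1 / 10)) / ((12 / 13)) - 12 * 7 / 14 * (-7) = 1921 / 38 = 50.55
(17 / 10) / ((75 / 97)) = 1649 / 750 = 2.20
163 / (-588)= -163 / 588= -0.28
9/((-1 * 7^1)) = -9/7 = -1.29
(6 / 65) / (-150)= -1 / 1625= -0.00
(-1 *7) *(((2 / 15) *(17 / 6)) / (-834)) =119 / 37530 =0.00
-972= -972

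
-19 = -19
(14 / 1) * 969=13566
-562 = -562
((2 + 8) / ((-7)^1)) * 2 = -20 / 7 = -2.86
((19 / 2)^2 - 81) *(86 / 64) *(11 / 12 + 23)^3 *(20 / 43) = 4373382055 / 55296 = 79090.39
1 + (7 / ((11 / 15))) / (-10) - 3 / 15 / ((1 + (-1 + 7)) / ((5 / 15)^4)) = 2813 / 62370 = 0.05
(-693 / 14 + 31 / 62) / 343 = -1 / 7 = -0.14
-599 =-599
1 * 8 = 8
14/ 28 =1/ 2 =0.50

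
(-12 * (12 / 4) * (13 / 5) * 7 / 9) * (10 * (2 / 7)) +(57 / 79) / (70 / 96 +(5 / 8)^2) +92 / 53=-185099988 / 900205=-205.62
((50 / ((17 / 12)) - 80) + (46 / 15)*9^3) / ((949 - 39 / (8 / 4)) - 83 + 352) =372452 / 203745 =1.83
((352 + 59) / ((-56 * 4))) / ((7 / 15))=-6165 / 1568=-3.93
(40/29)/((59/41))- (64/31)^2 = -5432216/1644271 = -3.30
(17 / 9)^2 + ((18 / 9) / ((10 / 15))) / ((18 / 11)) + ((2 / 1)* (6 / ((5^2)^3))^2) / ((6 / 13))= 213623072147 / 39550781250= 5.40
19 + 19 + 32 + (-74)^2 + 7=5553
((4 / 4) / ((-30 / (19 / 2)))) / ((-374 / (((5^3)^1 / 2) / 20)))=95 / 35904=0.00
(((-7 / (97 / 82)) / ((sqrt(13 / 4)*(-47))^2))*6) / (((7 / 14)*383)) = -27552 / 1066865267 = -0.00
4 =4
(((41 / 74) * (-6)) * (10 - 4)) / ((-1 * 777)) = 246 / 9583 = 0.03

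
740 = 740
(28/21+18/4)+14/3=21/2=10.50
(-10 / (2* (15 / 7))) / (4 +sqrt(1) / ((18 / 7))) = -42 / 79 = -0.53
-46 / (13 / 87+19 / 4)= -16008 / 1705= -9.39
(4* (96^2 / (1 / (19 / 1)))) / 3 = 233472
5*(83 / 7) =415 / 7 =59.29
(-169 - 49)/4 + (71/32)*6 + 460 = 6701/16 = 418.81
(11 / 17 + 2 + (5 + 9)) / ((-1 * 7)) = -283 / 119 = -2.38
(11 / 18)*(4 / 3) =22 / 27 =0.81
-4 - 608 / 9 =-71.56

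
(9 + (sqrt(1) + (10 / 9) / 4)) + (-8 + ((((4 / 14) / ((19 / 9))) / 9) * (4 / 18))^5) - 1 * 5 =-13379020605842629 / 4914742263371514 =-2.72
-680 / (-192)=85 / 24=3.54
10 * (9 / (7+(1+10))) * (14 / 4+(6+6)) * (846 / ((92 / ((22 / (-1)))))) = -721215 / 46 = -15678.59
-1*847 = -847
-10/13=-0.77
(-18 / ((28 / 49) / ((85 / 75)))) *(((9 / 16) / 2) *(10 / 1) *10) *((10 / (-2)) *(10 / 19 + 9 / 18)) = 3132675 / 608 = 5152.43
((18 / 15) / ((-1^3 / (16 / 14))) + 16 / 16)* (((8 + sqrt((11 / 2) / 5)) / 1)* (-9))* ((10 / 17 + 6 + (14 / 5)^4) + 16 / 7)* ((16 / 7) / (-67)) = -78347003904 / 1220865625 - 4896687744* sqrt(110) / 6104328125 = -72.59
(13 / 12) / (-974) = -13 / 11688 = -0.00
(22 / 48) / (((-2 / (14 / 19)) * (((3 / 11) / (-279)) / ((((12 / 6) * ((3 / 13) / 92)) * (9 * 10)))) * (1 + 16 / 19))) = 101277 / 2392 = 42.34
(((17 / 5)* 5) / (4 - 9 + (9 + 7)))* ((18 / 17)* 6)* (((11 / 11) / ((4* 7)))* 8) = 216 / 77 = 2.81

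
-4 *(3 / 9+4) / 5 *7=-364 / 15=-24.27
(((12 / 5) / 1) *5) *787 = 9444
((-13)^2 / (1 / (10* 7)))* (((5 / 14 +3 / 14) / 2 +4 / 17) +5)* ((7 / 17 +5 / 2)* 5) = 274806675 / 289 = 950888.15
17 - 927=-910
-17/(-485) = 17/485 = 0.04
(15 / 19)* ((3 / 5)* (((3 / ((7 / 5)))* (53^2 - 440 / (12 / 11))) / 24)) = 15465 / 152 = 101.74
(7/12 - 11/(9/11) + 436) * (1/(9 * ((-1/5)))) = -76165/324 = -235.08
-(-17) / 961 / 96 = 17 / 92256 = 0.00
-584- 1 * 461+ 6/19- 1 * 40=-20609/19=-1084.68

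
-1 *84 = -84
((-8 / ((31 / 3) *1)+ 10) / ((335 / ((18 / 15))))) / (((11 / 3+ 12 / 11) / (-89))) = -0.62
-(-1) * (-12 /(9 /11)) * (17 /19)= -748 /57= -13.12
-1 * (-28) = 28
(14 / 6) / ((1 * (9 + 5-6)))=7 / 24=0.29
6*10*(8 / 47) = 480 / 47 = 10.21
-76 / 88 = -19 / 22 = -0.86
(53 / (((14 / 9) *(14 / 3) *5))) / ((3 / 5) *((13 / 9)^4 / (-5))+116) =15647985 / 1237492844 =0.01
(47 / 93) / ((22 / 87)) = 1363 / 682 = 2.00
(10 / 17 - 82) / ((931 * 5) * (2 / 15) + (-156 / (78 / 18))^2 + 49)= -4152 / 100249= -0.04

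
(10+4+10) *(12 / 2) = 144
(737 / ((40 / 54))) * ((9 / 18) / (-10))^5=-19899 / 64000000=-0.00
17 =17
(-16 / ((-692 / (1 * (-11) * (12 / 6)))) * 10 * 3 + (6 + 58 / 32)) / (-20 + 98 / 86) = 886445 / 2244848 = 0.39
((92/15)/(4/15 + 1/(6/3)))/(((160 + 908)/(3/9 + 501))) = 3008/801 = 3.76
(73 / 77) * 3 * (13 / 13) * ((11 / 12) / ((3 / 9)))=219 / 28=7.82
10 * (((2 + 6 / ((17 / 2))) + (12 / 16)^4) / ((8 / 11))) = 723415 / 17408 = 41.56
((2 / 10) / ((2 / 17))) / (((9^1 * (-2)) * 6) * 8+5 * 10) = -17 / 8140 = -0.00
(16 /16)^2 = 1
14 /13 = 1.08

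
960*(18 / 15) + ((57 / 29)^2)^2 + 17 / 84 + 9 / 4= 34737285889 / 29705802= 1169.38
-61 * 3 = -183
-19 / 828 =-0.02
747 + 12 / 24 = 1495 / 2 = 747.50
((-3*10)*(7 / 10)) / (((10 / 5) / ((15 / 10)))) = -63 / 4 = -15.75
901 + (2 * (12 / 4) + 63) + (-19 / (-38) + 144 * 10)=4821 / 2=2410.50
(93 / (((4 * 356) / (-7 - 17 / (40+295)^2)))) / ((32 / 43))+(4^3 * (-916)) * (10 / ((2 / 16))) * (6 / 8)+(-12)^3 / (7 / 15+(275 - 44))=-487918206748382817 / 138713691200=-3517448.08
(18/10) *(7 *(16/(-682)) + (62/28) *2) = 91611/11935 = 7.68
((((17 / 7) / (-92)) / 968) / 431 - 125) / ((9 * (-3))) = 11195081339 / 2418137568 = 4.63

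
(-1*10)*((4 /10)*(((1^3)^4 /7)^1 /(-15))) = 4 /105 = 0.04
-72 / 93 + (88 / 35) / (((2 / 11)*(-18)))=-15062 / 9765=-1.54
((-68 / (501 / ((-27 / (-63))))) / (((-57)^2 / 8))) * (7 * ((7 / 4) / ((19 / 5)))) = -4760 / 10309077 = -0.00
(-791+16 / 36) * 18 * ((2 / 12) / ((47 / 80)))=-569200 / 141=-4036.88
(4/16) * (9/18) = 1/8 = 0.12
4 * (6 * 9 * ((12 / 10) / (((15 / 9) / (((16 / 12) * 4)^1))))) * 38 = 787968 / 25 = 31518.72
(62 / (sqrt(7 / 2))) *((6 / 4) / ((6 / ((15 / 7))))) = 465 *sqrt(14) / 98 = 17.75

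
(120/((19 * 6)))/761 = 20/14459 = 0.00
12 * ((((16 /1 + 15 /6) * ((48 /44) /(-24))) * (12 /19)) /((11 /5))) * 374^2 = -7698960 /19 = -405208.42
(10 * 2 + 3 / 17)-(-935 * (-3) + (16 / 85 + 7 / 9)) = -2131129 / 765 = -2785.79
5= 5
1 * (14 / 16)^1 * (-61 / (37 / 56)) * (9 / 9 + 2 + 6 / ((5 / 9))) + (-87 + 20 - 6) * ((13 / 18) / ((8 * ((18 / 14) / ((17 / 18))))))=-4832082283 / 4315680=-1119.66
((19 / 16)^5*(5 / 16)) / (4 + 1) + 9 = 153471043 / 16777216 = 9.15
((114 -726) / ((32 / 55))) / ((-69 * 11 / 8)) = 255 / 23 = 11.09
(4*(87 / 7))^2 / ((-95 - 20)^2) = 121104 / 648025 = 0.19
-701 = -701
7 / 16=0.44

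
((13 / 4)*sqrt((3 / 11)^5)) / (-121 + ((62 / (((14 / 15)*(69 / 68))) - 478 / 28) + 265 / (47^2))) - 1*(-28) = 28 - 41610933*sqrt(33) / 137249741222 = 28.00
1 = 1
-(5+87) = -92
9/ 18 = 1/ 2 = 0.50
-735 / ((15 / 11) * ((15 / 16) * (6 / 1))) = -4312 / 45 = -95.82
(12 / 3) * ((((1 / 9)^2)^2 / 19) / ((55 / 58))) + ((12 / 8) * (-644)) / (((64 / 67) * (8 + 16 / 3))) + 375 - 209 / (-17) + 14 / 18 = 1863262515265 / 5967675648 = 312.23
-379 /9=-42.11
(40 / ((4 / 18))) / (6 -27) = -60 / 7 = -8.57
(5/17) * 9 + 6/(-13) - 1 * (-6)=1809/221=8.19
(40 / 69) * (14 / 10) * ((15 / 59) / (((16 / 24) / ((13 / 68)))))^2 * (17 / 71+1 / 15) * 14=60741135 / 3285625394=0.02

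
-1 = -1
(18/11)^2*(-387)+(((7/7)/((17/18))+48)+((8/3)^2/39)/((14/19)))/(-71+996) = -4844282322746/4674995325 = -1036.21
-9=-9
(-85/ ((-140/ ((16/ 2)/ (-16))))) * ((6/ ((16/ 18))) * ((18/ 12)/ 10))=-1377/ 4480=-0.31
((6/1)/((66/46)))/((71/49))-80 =-60226/781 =-77.11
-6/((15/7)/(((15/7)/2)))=-3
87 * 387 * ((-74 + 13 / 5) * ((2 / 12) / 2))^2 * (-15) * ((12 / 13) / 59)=-4291080381 / 15340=-279731.45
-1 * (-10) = 10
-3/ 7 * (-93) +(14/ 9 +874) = 915.41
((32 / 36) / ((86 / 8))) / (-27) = -32 / 10449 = -0.00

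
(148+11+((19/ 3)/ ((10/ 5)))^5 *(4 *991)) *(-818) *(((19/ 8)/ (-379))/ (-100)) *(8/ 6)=-3814198285211/ 44206560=-86281.27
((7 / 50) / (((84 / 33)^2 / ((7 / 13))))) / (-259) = -121 / 2693600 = -0.00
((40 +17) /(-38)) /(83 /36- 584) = 54 /20941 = 0.00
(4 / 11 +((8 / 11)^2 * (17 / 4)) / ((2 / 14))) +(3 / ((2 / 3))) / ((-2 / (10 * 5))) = -23329 / 242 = -96.40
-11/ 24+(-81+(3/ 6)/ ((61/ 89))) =-118187/ 1464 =-80.73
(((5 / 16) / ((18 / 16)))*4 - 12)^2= 9604 / 81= 118.57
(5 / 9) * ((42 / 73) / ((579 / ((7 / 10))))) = 49 / 126801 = 0.00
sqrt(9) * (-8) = -24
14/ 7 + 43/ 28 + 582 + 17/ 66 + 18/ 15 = 586.99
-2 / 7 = -0.29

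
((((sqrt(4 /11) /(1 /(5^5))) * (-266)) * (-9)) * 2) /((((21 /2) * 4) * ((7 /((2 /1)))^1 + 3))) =1425000 * sqrt(11) /143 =33050.28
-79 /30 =-2.63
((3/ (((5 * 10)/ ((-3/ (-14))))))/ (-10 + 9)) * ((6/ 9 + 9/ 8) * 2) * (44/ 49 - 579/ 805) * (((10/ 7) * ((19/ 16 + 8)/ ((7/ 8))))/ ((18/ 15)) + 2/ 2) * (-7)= 0.78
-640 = -640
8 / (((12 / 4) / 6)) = 16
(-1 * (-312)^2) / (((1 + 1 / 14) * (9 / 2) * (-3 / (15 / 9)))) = 302848 / 27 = 11216.59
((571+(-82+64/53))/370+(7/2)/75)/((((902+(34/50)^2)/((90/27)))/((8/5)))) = 80688400/9954724311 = 0.01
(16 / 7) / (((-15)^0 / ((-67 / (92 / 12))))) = -3216 / 161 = -19.98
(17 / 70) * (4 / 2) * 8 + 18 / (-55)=274 / 77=3.56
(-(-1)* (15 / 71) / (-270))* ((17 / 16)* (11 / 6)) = -187 / 122688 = -0.00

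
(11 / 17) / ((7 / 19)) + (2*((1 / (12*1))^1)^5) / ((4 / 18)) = 5778551 / 3290112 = 1.76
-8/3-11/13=-137/39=-3.51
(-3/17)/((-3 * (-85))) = -0.00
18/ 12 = 3/ 2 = 1.50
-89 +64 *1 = -25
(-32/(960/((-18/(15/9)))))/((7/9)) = 0.46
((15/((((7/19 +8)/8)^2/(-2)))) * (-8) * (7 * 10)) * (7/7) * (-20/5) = -517529600/8427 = -61413.27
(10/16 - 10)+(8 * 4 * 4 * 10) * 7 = 71605/8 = 8950.62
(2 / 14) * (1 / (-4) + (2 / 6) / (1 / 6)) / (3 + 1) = 0.06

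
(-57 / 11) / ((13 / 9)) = -513 / 143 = -3.59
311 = 311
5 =5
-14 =-14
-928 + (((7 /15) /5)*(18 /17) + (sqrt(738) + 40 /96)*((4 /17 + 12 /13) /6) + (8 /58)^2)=-38799484526 /41818725 + 128*sqrt(82) /221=-922.56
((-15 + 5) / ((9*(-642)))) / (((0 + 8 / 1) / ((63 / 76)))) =35 / 195168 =0.00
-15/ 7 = -2.14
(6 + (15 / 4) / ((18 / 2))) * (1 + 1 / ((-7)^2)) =275 / 42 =6.55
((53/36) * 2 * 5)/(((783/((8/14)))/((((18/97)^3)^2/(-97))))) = -74183040/16402051749056939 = -0.00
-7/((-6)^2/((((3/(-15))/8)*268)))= 1.30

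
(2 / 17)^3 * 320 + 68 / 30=205442 / 73695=2.79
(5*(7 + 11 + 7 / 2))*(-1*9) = -1935 / 2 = -967.50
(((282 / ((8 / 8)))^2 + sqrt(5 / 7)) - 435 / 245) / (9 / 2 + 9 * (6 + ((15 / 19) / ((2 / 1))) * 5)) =19 * sqrt(35) / 10143 + 24678397 / 23667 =1042.75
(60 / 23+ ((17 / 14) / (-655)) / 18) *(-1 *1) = -9903209 / 3796380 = -2.61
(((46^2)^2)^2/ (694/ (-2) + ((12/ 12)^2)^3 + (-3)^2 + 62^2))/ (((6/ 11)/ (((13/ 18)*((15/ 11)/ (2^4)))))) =20360856173060/ 31563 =645086214.02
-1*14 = -14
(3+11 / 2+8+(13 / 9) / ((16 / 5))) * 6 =2441 / 24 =101.71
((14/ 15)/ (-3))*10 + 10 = 62/ 9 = 6.89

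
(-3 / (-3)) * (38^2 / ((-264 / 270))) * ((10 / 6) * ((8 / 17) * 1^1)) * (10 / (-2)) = 1083000 / 187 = 5791.44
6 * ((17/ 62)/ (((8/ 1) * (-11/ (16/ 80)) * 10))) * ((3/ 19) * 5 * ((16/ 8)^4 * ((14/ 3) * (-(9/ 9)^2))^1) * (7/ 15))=1666/ 161975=0.01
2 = 2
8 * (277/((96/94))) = 13019/6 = 2169.83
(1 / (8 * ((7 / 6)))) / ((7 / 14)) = 3 / 14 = 0.21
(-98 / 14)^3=-343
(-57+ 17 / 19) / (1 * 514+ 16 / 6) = -1599 / 14725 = -0.11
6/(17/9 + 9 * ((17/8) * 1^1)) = 432/1513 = 0.29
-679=-679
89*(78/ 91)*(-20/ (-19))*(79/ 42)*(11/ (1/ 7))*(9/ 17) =13921380/ 2261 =6157.18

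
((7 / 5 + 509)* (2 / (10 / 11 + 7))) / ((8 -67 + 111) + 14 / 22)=21296 / 8685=2.45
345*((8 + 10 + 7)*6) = 51750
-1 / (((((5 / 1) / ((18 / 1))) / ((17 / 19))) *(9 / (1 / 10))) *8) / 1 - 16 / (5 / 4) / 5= -2.56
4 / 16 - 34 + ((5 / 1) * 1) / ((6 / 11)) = -295 / 12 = -24.58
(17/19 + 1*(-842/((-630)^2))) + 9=37300601/3770550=9.89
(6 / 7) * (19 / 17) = 114 / 119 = 0.96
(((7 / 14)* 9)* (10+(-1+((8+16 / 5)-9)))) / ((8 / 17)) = 1071 / 10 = 107.10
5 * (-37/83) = -185/83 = -2.23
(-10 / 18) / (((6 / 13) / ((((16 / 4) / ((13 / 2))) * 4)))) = -80 / 27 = -2.96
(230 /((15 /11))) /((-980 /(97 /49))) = -24541 /72030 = -0.34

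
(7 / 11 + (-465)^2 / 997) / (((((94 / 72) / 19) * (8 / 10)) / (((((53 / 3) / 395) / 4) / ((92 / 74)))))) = 133319445879 / 3746283332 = 35.59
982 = 982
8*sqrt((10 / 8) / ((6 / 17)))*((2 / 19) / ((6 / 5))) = 1.32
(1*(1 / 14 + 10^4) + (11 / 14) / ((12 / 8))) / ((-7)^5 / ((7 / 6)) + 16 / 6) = -0.69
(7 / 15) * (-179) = -1253 / 15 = -83.53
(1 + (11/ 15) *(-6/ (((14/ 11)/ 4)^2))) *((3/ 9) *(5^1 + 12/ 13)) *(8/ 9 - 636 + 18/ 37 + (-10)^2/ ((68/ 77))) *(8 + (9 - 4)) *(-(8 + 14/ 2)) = -48251246615/ 5661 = -8523449.32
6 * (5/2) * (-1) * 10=-150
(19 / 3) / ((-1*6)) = -19 / 18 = -1.06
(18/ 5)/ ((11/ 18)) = 324/ 55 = 5.89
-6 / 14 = -3 / 7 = -0.43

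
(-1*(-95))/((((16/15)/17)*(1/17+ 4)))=137275/368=373.03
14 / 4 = 7 / 2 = 3.50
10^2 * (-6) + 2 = -598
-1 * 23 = -23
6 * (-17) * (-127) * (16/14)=103632/7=14804.57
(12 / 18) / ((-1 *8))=-1 / 12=-0.08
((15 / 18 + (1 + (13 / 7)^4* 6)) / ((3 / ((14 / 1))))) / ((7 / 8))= 8436856 / 21609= 390.43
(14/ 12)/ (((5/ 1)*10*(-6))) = -7/ 1800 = -0.00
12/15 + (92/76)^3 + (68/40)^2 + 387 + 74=319947571/685900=466.46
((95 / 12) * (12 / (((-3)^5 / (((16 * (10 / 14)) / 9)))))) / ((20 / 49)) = -2660 / 2187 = -1.22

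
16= 16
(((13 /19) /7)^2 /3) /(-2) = -169 /106134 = -0.00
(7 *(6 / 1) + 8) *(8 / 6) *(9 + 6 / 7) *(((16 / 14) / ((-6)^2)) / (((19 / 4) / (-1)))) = -36800 / 8379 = -4.39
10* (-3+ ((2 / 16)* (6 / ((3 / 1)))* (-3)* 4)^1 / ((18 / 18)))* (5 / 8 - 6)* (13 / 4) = 8385 / 8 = 1048.12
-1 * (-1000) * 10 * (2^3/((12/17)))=340000/3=113333.33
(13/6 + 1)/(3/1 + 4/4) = 19/24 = 0.79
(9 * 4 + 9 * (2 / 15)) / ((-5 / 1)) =-186 / 25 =-7.44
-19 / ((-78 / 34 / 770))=248710 / 39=6377.18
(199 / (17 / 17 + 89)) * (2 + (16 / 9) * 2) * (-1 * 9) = -110.56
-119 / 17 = -7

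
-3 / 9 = -1 / 3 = -0.33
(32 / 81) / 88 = 4 / 891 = 0.00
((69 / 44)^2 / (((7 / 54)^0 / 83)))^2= 156153796569 / 3748096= 41662.17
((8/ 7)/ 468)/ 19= 2/ 15561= 0.00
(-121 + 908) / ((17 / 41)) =32267 / 17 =1898.06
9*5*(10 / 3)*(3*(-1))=-450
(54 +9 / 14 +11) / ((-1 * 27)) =-919 / 378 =-2.43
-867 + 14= -853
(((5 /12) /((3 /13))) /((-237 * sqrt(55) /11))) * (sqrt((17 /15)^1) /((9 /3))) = -13 * sqrt(561) /76788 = -0.00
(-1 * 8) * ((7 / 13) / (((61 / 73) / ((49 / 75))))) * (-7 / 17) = 1402184 / 1011075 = 1.39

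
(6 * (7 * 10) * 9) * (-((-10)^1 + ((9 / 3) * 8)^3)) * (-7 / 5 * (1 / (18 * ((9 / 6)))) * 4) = 10830176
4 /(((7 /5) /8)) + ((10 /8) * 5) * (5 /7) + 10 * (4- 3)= 1045 /28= 37.32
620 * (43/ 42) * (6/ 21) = 26660/ 147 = 181.36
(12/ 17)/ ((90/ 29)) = 58/ 255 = 0.23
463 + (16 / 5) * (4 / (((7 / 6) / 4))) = 17741 / 35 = 506.89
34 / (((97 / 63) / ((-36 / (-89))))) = 8.93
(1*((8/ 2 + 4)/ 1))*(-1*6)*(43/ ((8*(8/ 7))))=-903/ 4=-225.75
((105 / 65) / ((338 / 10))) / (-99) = -35 / 72501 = -0.00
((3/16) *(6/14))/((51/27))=81/1904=0.04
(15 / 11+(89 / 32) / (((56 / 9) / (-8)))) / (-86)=5451 / 211904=0.03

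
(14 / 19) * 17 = 238 / 19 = 12.53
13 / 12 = 1.08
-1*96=-96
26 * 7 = 182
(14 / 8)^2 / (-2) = -49 / 32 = -1.53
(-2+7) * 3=15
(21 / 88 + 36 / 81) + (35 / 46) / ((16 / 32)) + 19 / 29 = 1510831 / 528264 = 2.86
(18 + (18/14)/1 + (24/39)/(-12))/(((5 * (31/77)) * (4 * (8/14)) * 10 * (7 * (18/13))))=57761/1339200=0.04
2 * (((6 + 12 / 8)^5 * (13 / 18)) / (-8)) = -1096875 / 256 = -4284.67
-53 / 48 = -1.10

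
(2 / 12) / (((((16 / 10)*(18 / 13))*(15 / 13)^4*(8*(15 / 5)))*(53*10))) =371293 / 111274560000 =0.00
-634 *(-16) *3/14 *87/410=661896/1435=461.25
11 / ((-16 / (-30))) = 165 / 8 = 20.62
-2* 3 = -6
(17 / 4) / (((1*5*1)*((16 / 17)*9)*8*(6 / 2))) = 289 / 69120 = 0.00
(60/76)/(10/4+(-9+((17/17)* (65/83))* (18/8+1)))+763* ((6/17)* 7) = 799366902/424099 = 1884.86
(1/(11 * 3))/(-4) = -0.01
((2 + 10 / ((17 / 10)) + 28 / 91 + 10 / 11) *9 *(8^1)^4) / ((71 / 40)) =32617267200 / 172601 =188974.96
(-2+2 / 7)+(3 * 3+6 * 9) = 429 / 7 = 61.29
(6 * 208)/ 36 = 104/ 3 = 34.67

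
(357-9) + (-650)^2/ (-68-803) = -137.07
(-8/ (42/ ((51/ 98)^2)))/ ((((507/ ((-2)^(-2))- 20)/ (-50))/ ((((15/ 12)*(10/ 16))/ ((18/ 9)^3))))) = 541875/ 4319802368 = 0.00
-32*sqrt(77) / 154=-1.82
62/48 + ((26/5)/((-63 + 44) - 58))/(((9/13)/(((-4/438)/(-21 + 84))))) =494006993/382452840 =1.29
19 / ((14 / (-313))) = -5947 / 14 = -424.79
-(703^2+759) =-494968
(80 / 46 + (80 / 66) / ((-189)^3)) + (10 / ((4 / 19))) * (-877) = -426905996993545 / 10248426342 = -41655.76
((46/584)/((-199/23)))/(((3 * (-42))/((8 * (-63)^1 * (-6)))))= 3174/14527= 0.22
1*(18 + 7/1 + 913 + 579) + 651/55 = 84086/55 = 1528.84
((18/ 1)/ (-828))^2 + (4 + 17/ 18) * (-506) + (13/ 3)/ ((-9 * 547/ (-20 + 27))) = -78187217839/ 31251204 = -2501.89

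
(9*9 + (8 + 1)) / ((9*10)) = 1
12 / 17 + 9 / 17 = 21 / 17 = 1.24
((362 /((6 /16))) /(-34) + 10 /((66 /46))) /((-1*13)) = 4006 /2431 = 1.65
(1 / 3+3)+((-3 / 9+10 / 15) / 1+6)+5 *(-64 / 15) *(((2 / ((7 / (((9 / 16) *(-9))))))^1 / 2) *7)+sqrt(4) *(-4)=109.67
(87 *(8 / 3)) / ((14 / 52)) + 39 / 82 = 494897 / 574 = 862.19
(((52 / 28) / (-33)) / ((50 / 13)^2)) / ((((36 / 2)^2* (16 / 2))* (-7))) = 2197 / 10478160000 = 0.00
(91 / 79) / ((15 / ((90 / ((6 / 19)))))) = 1729 / 79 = 21.89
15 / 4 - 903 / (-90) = 827 / 60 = 13.78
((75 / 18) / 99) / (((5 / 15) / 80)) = 1000 / 99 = 10.10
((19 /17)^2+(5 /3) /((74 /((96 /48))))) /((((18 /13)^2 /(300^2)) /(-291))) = -1701429470000 /96237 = -17679577.19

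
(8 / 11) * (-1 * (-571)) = 4568 / 11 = 415.27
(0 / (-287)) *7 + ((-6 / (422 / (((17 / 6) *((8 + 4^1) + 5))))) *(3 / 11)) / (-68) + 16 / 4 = 74323 / 18568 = 4.00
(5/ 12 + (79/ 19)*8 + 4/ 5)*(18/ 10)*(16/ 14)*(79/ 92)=60.91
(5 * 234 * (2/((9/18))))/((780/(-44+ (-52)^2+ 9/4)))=31947/2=15973.50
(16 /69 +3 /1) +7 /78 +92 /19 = 278269 /34086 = 8.16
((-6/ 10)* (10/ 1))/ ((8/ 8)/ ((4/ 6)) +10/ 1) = -12/ 23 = -0.52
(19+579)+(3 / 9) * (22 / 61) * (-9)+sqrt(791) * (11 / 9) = 11 * sqrt(791) / 9+36412 / 61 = 631.29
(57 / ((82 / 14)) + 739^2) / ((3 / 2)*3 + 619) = 44782720 / 51127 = 875.91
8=8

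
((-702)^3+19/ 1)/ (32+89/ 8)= -2767587112/ 345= -8021991.63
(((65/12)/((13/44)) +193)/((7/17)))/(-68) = -317/42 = -7.55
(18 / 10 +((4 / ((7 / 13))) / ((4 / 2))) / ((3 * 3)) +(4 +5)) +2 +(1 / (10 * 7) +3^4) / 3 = 25337 / 630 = 40.22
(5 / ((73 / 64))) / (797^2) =0.00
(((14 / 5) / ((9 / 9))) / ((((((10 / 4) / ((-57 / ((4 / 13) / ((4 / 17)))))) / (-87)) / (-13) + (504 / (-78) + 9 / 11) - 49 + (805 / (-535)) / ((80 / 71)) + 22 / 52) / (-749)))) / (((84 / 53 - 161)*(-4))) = 313260004649592 / 5291555711168317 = 0.06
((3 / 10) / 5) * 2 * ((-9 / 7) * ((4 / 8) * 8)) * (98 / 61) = -0.99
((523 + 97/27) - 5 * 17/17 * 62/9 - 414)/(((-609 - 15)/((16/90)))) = -211/9477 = -0.02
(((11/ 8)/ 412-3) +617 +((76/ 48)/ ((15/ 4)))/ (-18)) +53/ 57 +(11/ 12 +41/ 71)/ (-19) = 1107158961547/ 1800753120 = 614.83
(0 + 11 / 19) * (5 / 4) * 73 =4015 / 76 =52.83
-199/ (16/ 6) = -597/ 8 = -74.62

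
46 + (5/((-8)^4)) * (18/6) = 188431/4096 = 46.00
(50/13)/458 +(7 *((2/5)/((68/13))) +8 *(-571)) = -2311543963/506090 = -4567.46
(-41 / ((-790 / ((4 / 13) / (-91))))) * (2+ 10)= -984 / 467285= -0.00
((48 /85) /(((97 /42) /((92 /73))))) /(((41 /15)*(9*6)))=10304 /4935457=0.00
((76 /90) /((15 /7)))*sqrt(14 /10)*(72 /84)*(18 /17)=152*sqrt(35) /2125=0.42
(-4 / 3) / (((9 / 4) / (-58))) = 928 / 27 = 34.37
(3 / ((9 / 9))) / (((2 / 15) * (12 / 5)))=75 / 8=9.38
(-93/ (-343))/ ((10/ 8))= 372/ 1715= 0.22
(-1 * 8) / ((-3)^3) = 8 / 27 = 0.30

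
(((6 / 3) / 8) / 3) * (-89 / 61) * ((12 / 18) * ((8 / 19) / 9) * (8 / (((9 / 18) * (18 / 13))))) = -0.04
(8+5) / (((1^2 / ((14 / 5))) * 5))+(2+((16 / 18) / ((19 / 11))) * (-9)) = 2208 / 475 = 4.65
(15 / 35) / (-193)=-0.00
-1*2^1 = -2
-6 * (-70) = 420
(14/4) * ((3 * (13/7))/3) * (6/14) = 39/14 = 2.79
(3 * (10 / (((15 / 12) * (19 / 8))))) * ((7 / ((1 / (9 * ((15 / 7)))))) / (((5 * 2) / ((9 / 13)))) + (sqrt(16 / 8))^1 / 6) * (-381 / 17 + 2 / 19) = -168078240 / 79781-230560 * sqrt(2) / 6137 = -2159.88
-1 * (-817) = 817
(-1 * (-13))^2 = 169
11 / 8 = 1.38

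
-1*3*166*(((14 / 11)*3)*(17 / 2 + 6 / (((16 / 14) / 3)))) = -507213 / 11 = -46110.27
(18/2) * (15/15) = 9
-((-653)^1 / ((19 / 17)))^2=-123232201 / 361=-341363.44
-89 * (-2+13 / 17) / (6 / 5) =3115 / 34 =91.62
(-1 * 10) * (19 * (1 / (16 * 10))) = -19 / 16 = -1.19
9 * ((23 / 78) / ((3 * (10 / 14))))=161 / 130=1.24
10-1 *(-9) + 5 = 24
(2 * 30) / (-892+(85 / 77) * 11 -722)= -420 / 11213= -0.04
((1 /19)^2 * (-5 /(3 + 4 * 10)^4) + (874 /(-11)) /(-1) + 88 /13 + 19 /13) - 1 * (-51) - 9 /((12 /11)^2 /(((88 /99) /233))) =102632665521091195 /740193876312462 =138.66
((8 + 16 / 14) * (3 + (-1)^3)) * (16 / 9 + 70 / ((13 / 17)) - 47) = 693632 / 819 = 846.93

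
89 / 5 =17.80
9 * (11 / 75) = 33 / 25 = 1.32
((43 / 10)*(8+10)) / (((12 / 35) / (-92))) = -20769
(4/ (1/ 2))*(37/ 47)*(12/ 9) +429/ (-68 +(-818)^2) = 792222793/ 94336896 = 8.40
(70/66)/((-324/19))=-0.06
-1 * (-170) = 170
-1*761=-761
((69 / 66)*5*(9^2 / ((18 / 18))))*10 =46575 / 11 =4234.09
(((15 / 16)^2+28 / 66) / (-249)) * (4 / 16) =-11009 / 8414208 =-0.00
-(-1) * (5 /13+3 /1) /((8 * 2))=11 /52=0.21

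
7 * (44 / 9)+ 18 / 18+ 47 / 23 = 7714 / 207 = 37.27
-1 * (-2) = 2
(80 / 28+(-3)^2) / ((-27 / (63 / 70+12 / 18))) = -3901 / 5670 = -0.69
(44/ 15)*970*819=2330328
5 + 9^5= 59054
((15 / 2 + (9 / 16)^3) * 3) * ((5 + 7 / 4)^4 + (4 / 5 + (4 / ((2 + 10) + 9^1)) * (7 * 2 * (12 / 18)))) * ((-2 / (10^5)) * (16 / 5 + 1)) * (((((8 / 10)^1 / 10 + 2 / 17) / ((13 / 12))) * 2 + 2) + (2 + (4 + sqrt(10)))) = -30451855787250051 / 905216000000000-5271223089363 * sqrt(10) / 1310720000000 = -46.36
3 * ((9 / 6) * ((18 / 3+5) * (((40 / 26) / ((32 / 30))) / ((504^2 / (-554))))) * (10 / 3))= -380875 / 733824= -0.52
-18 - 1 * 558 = -576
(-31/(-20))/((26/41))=1271/520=2.44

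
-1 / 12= -0.08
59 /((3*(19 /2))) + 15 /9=71 /19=3.74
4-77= -73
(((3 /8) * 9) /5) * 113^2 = 344763 /40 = 8619.08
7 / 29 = 0.24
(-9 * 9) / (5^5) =-81 / 3125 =-0.03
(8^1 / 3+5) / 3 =23 / 9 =2.56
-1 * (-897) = 897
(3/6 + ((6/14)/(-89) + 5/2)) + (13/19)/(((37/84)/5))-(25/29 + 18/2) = 11428828/12701101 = 0.90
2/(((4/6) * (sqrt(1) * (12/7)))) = 7/4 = 1.75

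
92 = 92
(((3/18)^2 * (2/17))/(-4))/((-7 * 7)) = 1/59976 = 0.00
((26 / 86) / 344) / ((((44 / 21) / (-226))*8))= -30849 / 2603392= -0.01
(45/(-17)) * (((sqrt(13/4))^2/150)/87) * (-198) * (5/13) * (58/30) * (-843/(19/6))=-83457/3230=-25.84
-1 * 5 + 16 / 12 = -11 / 3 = -3.67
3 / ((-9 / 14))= -14 / 3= -4.67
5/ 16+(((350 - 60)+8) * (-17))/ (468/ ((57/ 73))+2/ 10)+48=36328987/ 911344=39.86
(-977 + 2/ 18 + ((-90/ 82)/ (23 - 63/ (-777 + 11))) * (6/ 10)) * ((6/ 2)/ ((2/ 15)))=-21980.64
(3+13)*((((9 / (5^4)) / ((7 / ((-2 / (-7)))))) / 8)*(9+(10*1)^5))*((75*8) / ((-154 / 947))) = -834981264 / 1925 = -433756.50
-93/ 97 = -0.96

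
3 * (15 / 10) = 4.50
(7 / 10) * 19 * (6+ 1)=931 / 10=93.10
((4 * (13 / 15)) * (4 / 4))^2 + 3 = 3379 / 225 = 15.02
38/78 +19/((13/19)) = 1102/39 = 28.26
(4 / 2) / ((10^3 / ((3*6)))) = 9 / 250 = 0.04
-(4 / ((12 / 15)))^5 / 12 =-3125 / 12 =-260.42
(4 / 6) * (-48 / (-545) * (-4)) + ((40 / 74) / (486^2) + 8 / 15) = 355398973 / 1190723085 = 0.30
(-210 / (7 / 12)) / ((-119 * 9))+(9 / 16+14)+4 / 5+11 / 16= 38999 / 2380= 16.39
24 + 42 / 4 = 69 / 2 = 34.50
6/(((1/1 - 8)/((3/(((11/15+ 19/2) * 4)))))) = -135/2149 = -0.06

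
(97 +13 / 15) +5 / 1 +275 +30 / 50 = 5677 / 15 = 378.47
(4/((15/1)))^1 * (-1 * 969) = -1292/5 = -258.40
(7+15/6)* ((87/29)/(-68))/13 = -57/1768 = -0.03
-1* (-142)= 142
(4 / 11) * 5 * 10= 200 / 11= 18.18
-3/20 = -0.15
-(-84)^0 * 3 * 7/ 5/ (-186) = 7/ 310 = 0.02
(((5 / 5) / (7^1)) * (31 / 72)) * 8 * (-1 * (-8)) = 248 / 63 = 3.94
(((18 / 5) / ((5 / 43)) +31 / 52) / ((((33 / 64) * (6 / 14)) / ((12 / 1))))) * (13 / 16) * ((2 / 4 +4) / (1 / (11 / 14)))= 123069 / 25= 4922.76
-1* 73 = -73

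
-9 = -9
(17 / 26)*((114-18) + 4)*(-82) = -69700 / 13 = -5361.54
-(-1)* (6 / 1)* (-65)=-390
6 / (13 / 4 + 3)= 24 / 25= 0.96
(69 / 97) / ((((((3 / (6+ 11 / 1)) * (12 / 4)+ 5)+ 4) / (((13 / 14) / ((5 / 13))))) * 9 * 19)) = 66079 / 62698860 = 0.00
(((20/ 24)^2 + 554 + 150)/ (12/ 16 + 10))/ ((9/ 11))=80.12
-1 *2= -2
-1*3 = -3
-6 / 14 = -3 / 7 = -0.43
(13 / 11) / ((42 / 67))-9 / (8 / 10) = -8653 / 924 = -9.36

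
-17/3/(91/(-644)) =1564/39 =40.10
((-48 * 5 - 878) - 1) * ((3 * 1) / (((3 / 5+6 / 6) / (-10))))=83925 / 4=20981.25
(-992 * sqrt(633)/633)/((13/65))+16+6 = 22 - 4960 * sqrt(633)/633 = -175.14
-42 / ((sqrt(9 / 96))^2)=-448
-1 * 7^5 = -16807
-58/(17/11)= -638/17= -37.53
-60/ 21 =-20/ 7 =-2.86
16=16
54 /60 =9 /10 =0.90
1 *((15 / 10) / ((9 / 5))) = 5 / 6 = 0.83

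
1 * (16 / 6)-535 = -1597 / 3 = -532.33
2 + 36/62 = 80/31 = 2.58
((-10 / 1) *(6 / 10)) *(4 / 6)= -4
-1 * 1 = -1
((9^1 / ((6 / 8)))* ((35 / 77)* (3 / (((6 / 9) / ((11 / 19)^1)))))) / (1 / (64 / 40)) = 432 / 19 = 22.74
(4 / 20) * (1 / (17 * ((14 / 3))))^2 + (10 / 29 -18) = -145008379 / 8213380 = -17.66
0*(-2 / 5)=0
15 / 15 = 1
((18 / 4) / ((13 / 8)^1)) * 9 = 324 / 13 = 24.92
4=4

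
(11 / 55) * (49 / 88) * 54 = 1323 / 220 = 6.01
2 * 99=198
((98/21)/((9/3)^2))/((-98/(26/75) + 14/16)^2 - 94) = 151424/23166020979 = 0.00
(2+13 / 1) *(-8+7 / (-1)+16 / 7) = -1335 / 7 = -190.71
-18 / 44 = -9 / 22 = -0.41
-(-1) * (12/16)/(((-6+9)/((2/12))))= 1/24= 0.04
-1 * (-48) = 48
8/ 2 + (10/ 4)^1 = 13/ 2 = 6.50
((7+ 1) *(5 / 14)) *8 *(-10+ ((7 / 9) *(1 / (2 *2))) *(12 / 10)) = -4688 / 21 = -223.24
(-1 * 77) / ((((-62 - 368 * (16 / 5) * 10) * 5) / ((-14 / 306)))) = -539 / 9056070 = -0.00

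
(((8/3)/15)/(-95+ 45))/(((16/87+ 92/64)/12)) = -7424/282125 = -0.03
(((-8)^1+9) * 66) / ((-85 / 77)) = -5082 / 85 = -59.79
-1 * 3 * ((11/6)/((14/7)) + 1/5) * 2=-67/10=-6.70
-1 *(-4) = 4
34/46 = 17/23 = 0.74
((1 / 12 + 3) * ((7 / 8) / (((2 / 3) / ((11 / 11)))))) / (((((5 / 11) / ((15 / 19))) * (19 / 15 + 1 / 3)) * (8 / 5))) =213675 / 77824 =2.75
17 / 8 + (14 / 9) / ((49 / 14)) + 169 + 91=18905 / 72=262.57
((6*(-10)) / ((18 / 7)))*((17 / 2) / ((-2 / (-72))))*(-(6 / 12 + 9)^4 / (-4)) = -232622985 / 16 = -14538936.56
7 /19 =0.37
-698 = -698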